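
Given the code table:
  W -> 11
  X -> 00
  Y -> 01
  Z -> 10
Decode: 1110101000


Decoding:
11 -> W
10 -> Z
10 -> Z
10 -> Z
00 -> X


Result: WZZZX


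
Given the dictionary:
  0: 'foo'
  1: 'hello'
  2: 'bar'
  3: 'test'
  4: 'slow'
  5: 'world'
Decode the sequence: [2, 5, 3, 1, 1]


Look up each index in the dictionary:
  2 -> 'bar'
  5 -> 'world'
  3 -> 'test'
  1 -> 'hello'
  1 -> 'hello'

Decoded: "bar world test hello hello"


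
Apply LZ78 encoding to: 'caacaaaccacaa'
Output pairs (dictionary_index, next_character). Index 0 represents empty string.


LZ78 encoding steps:
Dictionary: {0: ''}
Step 1: w='' (idx 0), next='c' -> output (0, 'c'), add 'c' as idx 1
Step 2: w='' (idx 0), next='a' -> output (0, 'a'), add 'a' as idx 2
Step 3: w='a' (idx 2), next='c' -> output (2, 'c'), add 'ac' as idx 3
Step 4: w='a' (idx 2), next='a' -> output (2, 'a'), add 'aa' as idx 4
Step 5: w='ac' (idx 3), next='c' -> output (3, 'c'), add 'acc' as idx 5
Step 6: w='ac' (idx 3), next='a' -> output (3, 'a'), add 'aca' as idx 6
Step 7: w='a' (idx 2), end of input -> output (2, '')


Encoded: [(0, 'c'), (0, 'a'), (2, 'c'), (2, 'a'), (3, 'c'), (3, 'a'), (2, '')]


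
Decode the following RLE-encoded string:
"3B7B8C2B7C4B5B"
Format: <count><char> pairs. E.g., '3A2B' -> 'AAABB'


Expanding each <count><char> pair:
  3B -> 'BBB'
  7B -> 'BBBBBBB'
  8C -> 'CCCCCCCC'
  2B -> 'BB'
  7C -> 'CCCCCCC'
  4B -> 'BBBB'
  5B -> 'BBBBB'

Decoded = BBBBBBBBBBCCCCCCCCBBCCCCCCCBBBBBBBBB


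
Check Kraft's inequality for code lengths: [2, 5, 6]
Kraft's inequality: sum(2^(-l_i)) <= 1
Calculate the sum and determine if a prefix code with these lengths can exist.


Sum = 2^(-2) + 2^(-5) + 2^(-6)
    = 0.25 + 0.03125 + 0.015625
    = 19/64 = 0.296875
Since 0.296875 <= 1, Kraft's inequality IS satisfied.
A prefix code with these lengths CAN exist.

Kraft sum = 0.296875. Satisfied.


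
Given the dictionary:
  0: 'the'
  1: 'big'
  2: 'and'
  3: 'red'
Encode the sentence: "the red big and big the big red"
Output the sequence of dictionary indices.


Look up each word in the dictionary:
  'the' -> 0
  'red' -> 3
  'big' -> 1
  'and' -> 2
  'big' -> 1
  'the' -> 0
  'big' -> 1
  'red' -> 3

Encoded: [0, 3, 1, 2, 1, 0, 1, 3]


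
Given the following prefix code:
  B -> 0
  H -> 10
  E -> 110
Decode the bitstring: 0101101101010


Decoding step by step:
Bits 0 -> B
Bits 10 -> H
Bits 110 -> E
Bits 110 -> E
Bits 10 -> H
Bits 10 -> H


Decoded message: BHEEHH


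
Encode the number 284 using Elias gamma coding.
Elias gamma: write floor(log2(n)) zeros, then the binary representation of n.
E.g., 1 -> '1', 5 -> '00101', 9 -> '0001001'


num_bits = floor(log2(284)) + 1 = 9
leading_zeros = num_bits - 1 = 8
binary(284) = 100011100

Elias gamma(284) = '00000000' + '100011100' = 00000000100011100 (17 bits)


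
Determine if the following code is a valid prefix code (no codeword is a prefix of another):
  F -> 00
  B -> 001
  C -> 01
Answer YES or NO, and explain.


Checking each pair (does one codeword prefix another?):
  F='00' vs B='001': prefix -- VIOLATION

NO -- this is NOT a valid prefix code. F (00) is a prefix of B (001).


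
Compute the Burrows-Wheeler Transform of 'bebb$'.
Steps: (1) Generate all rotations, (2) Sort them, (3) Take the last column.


Rotations (sorted):
  0: $bebb -> last char: b
  1: b$beb -> last char: b
  2: bb$be -> last char: e
  3: bebb$ -> last char: $
  4: ebb$b -> last char: b


BWT = bbe$b


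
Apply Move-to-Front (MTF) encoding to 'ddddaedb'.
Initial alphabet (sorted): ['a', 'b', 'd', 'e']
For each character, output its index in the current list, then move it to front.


MTF encoding:
'd': index 2 in ['a', 'b', 'd', 'e'] -> ['d', 'a', 'b', 'e']
'd': index 0 in ['d', 'a', 'b', 'e'] -> ['d', 'a', 'b', 'e']
'd': index 0 in ['d', 'a', 'b', 'e'] -> ['d', 'a', 'b', 'e']
'd': index 0 in ['d', 'a', 'b', 'e'] -> ['d', 'a', 'b', 'e']
'a': index 1 in ['d', 'a', 'b', 'e'] -> ['a', 'd', 'b', 'e']
'e': index 3 in ['a', 'd', 'b', 'e'] -> ['e', 'a', 'd', 'b']
'd': index 2 in ['e', 'a', 'd', 'b'] -> ['d', 'e', 'a', 'b']
'b': index 3 in ['d', 'e', 'a', 'b'] -> ['b', 'd', 'e', 'a']


Output: [2, 0, 0, 0, 1, 3, 2, 3]


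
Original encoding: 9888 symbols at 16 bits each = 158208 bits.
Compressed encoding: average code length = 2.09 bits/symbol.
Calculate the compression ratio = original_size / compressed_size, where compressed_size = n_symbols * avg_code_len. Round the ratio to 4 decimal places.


original_size = n_symbols * orig_bits = 9888 * 16 = 158208 bits
compressed_size = n_symbols * avg_code_len = 9888 * 2.09 = 20665.92 bits
ratio = original_size / compressed_size = 158208 / 20665.92 = 7.6555

Compression ratio = 7.6555


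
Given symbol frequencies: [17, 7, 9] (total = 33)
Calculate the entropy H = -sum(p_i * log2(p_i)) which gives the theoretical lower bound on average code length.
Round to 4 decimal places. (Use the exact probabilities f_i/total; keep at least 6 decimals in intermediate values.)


Per-symbol terms -p_i * log2(p_i) with p_i = f_i/33:
  p = 17/33 = 0.515152: log2(p) = -0.956931, -p*log2(p) = 0.492965
  p = 7/33 = 0.212121: log2(p) = -2.237039, -p*log2(p) = 0.474523
  p = 9/33 = 0.272727: log2(p) = -1.874469, -p*log2(p) = 0.511219
H = 0.492965 + 0.474523 + 0.511219 = 1.478707

H = 1.4787 bits/symbol


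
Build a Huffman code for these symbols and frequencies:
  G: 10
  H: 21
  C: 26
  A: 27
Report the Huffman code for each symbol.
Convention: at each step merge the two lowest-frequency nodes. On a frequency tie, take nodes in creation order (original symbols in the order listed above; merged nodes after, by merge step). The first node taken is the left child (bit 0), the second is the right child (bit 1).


Huffman tree construction:
Step 1: Merge G(10) + H(21) = 31
Step 2: Merge C(26) + A(27) = 53
Step 3: Merge (G+H)(31) + (C+A)(53) = 84
Read each symbol's code off the tree from the root (left child = 0, right child = 1).

Codes:
  G: 00 (length 2)
  H: 01 (length 2)
  C: 10 (length 2)
  A: 11 (length 2)
Average code length: 168/84 = 2.0000 bits/symbol


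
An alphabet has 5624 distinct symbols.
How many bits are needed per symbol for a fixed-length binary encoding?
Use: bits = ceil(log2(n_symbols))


log2(5624) = 12.4574
Bracket: 2^12 = 4096 < 5624 <= 2^13 = 8192
So ceil(log2(5624)) = 13

bits = ceil(log2(5624)) = ceil(12.4574) = 13 bits


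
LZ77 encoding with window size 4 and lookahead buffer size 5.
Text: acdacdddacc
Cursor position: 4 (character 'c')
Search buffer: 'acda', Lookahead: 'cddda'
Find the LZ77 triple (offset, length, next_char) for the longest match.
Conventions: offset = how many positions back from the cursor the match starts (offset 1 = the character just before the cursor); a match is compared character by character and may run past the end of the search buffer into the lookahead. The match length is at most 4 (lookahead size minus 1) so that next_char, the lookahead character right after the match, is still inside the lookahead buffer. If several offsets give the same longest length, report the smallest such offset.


Try each offset into the search buffer:
  offset=1 (pos 3, char 'a'): match length 0
  offset=2 (pos 2, char 'd'): match length 0
  offset=3 (pos 1, char 'c'): match length 2
  offset=4 (pos 0, char 'a'): match length 0
Longest match has length 2 at offset 3.
next_char = character at position 4 + 2 = 6 -> 'd'

Best match: offset=3, length=2 (matching 'cd' starting at position 1)
LZ77 triple: (3, 2, 'd')


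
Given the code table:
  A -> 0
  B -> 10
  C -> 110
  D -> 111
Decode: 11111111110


Decoding:
111 -> D
111 -> D
111 -> D
10 -> B


Result: DDDB


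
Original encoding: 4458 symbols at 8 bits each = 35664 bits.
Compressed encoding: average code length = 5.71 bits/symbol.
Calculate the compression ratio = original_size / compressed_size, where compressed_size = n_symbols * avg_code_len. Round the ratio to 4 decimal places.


original_size = n_symbols * orig_bits = 4458 * 8 = 35664 bits
compressed_size = n_symbols * avg_code_len = 4458 * 5.71 = 25455.18 bits
ratio = original_size / compressed_size = 35664 / 25455.18 = 1.4011

Compression ratio = 1.4011


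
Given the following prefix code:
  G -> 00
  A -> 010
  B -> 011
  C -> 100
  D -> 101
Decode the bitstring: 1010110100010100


Decoding step by step:
Bits 101 -> D
Bits 011 -> B
Bits 010 -> A
Bits 00 -> G
Bits 101 -> D
Bits 00 -> G


Decoded message: DBAGDG


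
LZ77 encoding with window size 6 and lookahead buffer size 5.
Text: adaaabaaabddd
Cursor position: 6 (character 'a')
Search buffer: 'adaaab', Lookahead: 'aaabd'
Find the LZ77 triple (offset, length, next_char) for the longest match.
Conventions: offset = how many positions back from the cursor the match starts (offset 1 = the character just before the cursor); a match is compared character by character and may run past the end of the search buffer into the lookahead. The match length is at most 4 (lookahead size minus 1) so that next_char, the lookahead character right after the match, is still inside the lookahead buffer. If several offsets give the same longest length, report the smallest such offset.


Try each offset into the search buffer:
  offset=1 (pos 5, char 'b'): match length 0
  offset=2 (pos 4, char 'a'): match length 1
  offset=3 (pos 3, char 'a'): match length 2
  offset=4 (pos 2, char 'a'): match length 4
  offset=5 (pos 1, char 'd'): match length 0
  offset=6 (pos 0, char 'a'): match length 1
Longest match has length 4 at offset 4.
next_char = character at position 6 + 4 = 10 -> 'd'

Best match: offset=4, length=4 (matching 'aaab' starting at position 2)
LZ77 triple: (4, 4, 'd')


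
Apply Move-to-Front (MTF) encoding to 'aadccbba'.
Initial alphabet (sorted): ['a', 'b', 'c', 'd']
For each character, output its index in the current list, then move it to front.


MTF encoding:
'a': index 0 in ['a', 'b', 'c', 'd'] -> ['a', 'b', 'c', 'd']
'a': index 0 in ['a', 'b', 'c', 'd'] -> ['a', 'b', 'c', 'd']
'd': index 3 in ['a', 'b', 'c', 'd'] -> ['d', 'a', 'b', 'c']
'c': index 3 in ['d', 'a', 'b', 'c'] -> ['c', 'd', 'a', 'b']
'c': index 0 in ['c', 'd', 'a', 'b'] -> ['c', 'd', 'a', 'b']
'b': index 3 in ['c', 'd', 'a', 'b'] -> ['b', 'c', 'd', 'a']
'b': index 0 in ['b', 'c', 'd', 'a'] -> ['b', 'c', 'd', 'a']
'a': index 3 in ['b', 'c', 'd', 'a'] -> ['a', 'b', 'c', 'd']


Output: [0, 0, 3, 3, 0, 3, 0, 3]


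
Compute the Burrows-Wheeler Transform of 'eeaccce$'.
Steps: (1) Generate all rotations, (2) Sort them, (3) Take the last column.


Rotations (sorted):
  0: $eeaccce -> last char: e
  1: accce$ee -> last char: e
  2: ccce$eea -> last char: a
  3: cce$eeac -> last char: c
  4: ce$eeacc -> last char: c
  5: e$eeaccc -> last char: c
  6: eaccce$e -> last char: e
  7: eeaccce$ -> last char: $


BWT = eeaccce$


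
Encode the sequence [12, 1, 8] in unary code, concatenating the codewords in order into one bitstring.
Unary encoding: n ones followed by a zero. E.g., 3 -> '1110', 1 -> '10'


Encode each number as n ones followed by a terminating 0:
  12 -> 1111111111110 (13 bits)
  1 -> 10 (2 bits)
  8 -> 111111110 (9 bits)
Total length = 13 + 2 + 9 = 24 bits.

Unary([12, 1, 8]) = 111111111111010111111110 (24 bits)


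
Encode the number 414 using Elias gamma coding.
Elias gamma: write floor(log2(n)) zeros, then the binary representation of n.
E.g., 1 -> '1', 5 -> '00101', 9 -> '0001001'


num_bits = floor(log2(414)) + 1 = 9
leading_zeros = num_bits - 1 = 8
binary(414) = 110011110

Elias gamma(414) = '00000000' + '110011110' = 00000000110011110 (17 bits)


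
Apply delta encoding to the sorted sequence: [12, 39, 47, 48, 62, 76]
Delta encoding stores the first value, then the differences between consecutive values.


First value: 12
Deltas:
  39 - 12 = 27
  47 - 39 = 8
  48 - 47 = 1
  62 - 48 = 14
  76 - 62 = 14


Delta encoded: [12, 27, 8, 1, 14, 14]


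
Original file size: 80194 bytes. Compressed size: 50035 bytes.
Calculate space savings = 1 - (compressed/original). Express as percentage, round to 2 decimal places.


ratio = compressed/original = 50035/80194 = 0.623924
savings = 1 - ratio = 1 - 0.623924 = 0.376076
as a percentage: 0.376076 * 100 = 37.61%

Space savings = 1 - 50035/80194 = 37.61%


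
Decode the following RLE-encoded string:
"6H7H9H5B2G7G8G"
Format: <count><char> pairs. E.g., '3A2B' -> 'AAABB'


Expanding each <count><char> pair:
  6H -> 'HHHHHH'
  7H -> 'HHHHHHH'
  9H -> 'HHHHHHHHH'
  5B -> 'BBBBB'
  2G -> 'GG'
  7G -> 'GGGGGGG'
  8G -> 'GGGGGGGG'

Decoded = HHHHHHHHHHHHHHHHHHHHHHBBBBBGGGGGGGGGGGGGGGGG


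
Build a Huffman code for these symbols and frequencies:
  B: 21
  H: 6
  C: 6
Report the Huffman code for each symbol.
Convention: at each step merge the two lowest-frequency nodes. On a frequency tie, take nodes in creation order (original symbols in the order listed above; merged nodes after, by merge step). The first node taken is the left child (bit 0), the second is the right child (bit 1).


Huffman tree construction:
Step 1: Merge H(6) + C(6) = 12
Step 2: Merge (H+C)(12) + B(21) = 33
Read each symbol's code off the tree from the root (left child = 0, right child = 1).

Codes:
  B: 1 (length 1)
  H: 00 (length 2)
  C: 01 (length 2)
Average code length: 45/33 = 1.3636 bits/symbol


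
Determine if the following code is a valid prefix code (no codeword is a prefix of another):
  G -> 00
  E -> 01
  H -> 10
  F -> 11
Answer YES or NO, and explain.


Checking each pair (does one codeword prefix another?):
  G='00' vs E='01': no prefix
  G='00' vs H='10': no prefix
  G='00' vs F='11': no prefix
  E='01' vs G='00': no prefix
  E='01' vs H='10': no prefix
  E='01' vs F='11': no prefix
  H='10' vs G='00': no prefix
  H='10' vs E='01': no prefix
  H='10' vs F='11': no prefix
  F='11' vs G='00': no prefix
  F='11' vs E='01': no prefix
  F='11' vs H='10': no prefix
No violation found over all pairs.

YES -- this is a valid prefix code. No codeword is a prefix of any other codeword.


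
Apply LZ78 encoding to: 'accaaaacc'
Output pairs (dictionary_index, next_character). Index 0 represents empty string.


LZ78 encoding steps:
Dictionary: {0: ''}
Step 1: w='' (idx 0), next='a' -> output (0, 'a'), add 'a' as idx 1
Step 2: w='' (idx 0), next='c' -> output (0, 'c'), add 'c' as idx 2
Step 3: w='c' (idx 2), next='a' -> output (2, 'a'), add 'ca' as idx 3
Step 4: w='a' (idx 1), next='a' -> output (1, 'a'), add 'aa' as idx 4
Step 5: w='a' (idx 1), next='c' -> output (1, 'c'), add 'ac' as idx 5
Step 6: w='c' (idx 2), end of input -> output (2, '')


Encoded: [(0, 'a'), (0, 'c'), (2, 'a'), (1, 'a'), (1, 'c'), (2, '')]


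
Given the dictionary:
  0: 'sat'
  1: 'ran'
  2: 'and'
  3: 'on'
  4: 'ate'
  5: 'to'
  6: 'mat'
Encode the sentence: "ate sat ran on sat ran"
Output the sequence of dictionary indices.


Look up each word in the dictionary:
  'ate' -> 4
  'sat' -> 0
  'ran' -> 1
  'on' -> 3
  'sat' -> 0
  'ran' -> 1

Encoded: [4, 0, 1, 3, 0, 1]


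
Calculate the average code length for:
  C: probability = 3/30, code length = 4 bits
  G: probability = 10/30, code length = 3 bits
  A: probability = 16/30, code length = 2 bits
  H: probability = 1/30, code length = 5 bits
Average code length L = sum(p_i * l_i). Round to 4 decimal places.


Weighted contributions p_i * l_i:
  C: (3/30) * 4 = 12/30
  G: (10/30) * 3 = 30/30
  A: (16/30) * 2 = 32/30
  H: (1/30) * 5 = 5/30
Sum = (12 + 30 + 32 + 5)/30 = 79/30

L = 79/30 = 2.6333 bits/symbol


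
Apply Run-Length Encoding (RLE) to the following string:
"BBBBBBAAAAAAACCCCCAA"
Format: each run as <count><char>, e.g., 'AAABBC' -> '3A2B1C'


Scanning runs left to right:
  i=0: run of 'B' x 6 -> '6B'
  i=6: run of 'A' x 7 -> '7A'
  i=13: run of 'C' x 5 -> '5C'
  i=18: run of 'A' x 2 -> '2A'

RLE = 6B7A5C2A


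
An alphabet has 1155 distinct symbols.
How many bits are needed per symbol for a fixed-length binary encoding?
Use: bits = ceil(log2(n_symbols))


log2(1155) = 10.1737
Bracket: 2^10 = 1024 < 1155 <= 2^11 = 2048
So ceil(log2(1155)) = 11

bits = ceil(log2(1155)) = ceil(10.1737) = 11 bits


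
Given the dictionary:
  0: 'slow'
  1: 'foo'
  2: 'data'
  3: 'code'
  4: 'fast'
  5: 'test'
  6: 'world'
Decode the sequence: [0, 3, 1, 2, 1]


Look up each index in the dictionary:
  0 -> 'slow'
  3 -> 'code'
  1 -> 'foo'
  2 -> 'data'
  1 -> 'foo'

Decoded: "slow code foo data foo"


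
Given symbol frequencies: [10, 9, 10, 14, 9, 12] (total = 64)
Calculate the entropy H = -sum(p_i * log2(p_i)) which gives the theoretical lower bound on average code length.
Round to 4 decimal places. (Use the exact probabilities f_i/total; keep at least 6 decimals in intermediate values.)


Per-symbol terms -p_i * log2(p_i) with p_i = f_i/64:
  p = 10/64 = 0.156250: log2(p) = -2.678072, -p*log2(p) = 0.418449
  p = 9/64 = 0.140625: log2(p) = -2.830075, -p*log2(p) = 0.397979
  p = 10/64 = 0.156250: log2(p) = -2.678072, -p*log2(p) = 0.418449
  p = 14/64 = 0.218750: log2(p) = -2.192645, -p*log2(p) = 0.479641
  p = 9/64 = 0.140625: log2(p) = -2.830075, -p*log2(p) = 0.397979
  p = 12/64 = 0.187500: log2(p) = -2.415037, -p*log2(p) = 0.452820
H = 0.418449 + 0.397979 + 0.418449 + 0.479641 + 0.397979 + 0.452820 = 2.565317

H = 2.5653 bits/symbol


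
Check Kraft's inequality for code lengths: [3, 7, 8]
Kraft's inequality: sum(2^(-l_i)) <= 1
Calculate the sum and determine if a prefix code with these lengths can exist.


Sum = 2^(-3) + 2^(-7) + 2^(-8)
    = 0.125 + 0.0078125 + 0.00390625
    = 35/256 = 0.13671875
Since 0.13671875 <= 1, Kraft's inequality IS satisfied.
A prefix code with these lengths CAN exist.

Kraft sum = 0.13671875. Satisfied.


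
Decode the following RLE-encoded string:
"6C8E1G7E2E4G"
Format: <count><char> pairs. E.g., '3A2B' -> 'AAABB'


Expanding each <count><char> pair:
  6C -> 'CCCCCC'
  8E -> 'EEEEEEEE'
  1G -> 'G'
  7E -> 'EEEEEEE'
  2E -> 'EE'
  4G -> 'GGGG'

Decoded = CCCCCCEEEEEEEEGEEEEEEEEEGGGG


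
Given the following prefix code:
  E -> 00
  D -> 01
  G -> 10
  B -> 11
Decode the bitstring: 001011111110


Decoding step by step:
Bits 00 -> E
Bits 10 -> G
Bits 11 -> B
Bits 11 -> B
Bits 11 -> B
Bits 10 -> G


Decoded message: EGBBBG


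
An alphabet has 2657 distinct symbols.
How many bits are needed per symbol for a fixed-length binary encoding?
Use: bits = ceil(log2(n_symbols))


log2(2657) = 11.3756
Bracket: 2^11 = 2048 < 2657 <= 2^12 = 4096
So ceil(log2(2657)) = 12

bits = ceil(log2(2657)) = ceil(11.3756) = 12 bits


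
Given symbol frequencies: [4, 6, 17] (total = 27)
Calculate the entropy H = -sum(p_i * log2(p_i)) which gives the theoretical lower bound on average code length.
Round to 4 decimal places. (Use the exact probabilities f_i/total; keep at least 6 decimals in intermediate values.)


Per-symbol terms -p_i * log2(p_i) with p_i = f_i/27:
  p = 4/27 = 0.148148: log2(p) = -2.754888, -p*log2(p) = 0.408131
  p = 6/27 = 0.222222: log2(p) = -2.169925, -p*log2(p) = 0.482206
  p = 17/27 = 0.629630: log2(p) = -0.667425, -p*log2(p) = 0.420230
H = 0.408131 + 0.482206 + 0.420230 = 1.310567

H = 1.3106 bits/symbol


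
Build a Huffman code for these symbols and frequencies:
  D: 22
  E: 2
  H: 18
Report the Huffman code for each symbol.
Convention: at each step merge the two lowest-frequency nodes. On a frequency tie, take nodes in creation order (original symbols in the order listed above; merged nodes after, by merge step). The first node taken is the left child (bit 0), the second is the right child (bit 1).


Huffman tree construction:
Step 1: Merge E(2) + H(18) = 20
Step 2: Merge (E+H)(20) + D(22) = 42
Read each symbol's code off the tree from the root (left child = 0, right child = 1).

Codes:
  D: 1 (length 1)
  E: 00 (length 2)
  H: 01 (length 2)
Average code length: 62/42 = 1.4762 bits/symbol


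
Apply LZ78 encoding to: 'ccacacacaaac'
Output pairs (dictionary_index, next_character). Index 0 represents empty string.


LZ78 encoding steps:
Dictionary: {0: ''}
Step 1: w='' (idx 0), next='c' -> output (0, 'c'), add 'c' as idx 1
Step 2: w='c' (idx 1), next='a' -> output (1, 'a'), add 'ca' as idx 2
Step 3: w='ca' (idx 2), next='c' -> output (2, 'c'), add 'cac' as idx 3
Step 4: w='' (idx 0), next='a' -> output (0, 'a'), add 'a' as idx 4
Step 5: w='ca' (idx 2), next='a' -> output (2, 'a'), add 'caa' as idx 5
Step 6: w='a' (idx 4), next='c' -> output (4, 'c'), add 'ac' as idx 6


Encoded: [(0, 'c'), (1, 'a'), (2, 'c'), (0, 'a'), (2, 'a'), (4, 'c')]


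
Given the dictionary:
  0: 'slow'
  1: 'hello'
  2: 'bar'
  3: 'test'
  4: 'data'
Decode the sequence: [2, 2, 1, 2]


Look up each index in the dictionary:
  2 -> 'bar'
  2 -> 'bar'
  1 -> 'hello'
  2 -> 'bar'

Decoded: "bar bar hello bar"


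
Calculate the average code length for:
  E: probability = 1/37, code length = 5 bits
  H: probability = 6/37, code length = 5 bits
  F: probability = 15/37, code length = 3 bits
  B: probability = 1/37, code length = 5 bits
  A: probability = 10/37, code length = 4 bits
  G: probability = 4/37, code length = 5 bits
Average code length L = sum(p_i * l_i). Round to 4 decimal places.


Weighted contributions p_i * l_i:
  E: (1/37) * 5 = 5/37
  H: (6/37) * 5 = 30/37
  F: (15/37) * 3 = 45/37
  B: (1/37) * 5 = 5/37
  A: (10/37) * 4 = 40/37
  G: (4/37) * 5 = 20/37
Sum = (5 + 30 + 45 + 5 + 40 + 20)/37 = 145/37

L = 145/37 = 3.9189 bits/symbol


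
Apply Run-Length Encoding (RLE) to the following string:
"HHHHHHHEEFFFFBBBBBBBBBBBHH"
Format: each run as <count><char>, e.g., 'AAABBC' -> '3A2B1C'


Scanning runs left to right:
  i=0: run of 'H' x 7 -> '7H'
  i=7: run of 'E' x 2 -> '2E'
  i=9: run of 'F' x 4 -> '4F'
  i=13: run of 'B' x 11 -> '11B'
  i=24: run of 'H' x 2 -> '2H'

RLE = 7H2E4F11B2H


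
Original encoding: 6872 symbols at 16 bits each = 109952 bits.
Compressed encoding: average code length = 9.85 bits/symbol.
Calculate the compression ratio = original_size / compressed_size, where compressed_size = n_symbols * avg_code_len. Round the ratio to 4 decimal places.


original_size = n_symbols * orig_bits = 6872 * 16 = 109952 bits
compressed_size = n_symbols * avg_code_len = 6872 * 9.85 = 67689.2 bits
ratio = original_size / compressed_size = 109952 / 67689.2 = 1.6244

Compression ratio = 1.6244


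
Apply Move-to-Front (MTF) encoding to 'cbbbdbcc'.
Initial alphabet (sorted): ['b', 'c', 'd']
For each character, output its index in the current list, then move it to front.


MTF encoding:
'c': index 1 in ['b', 'c', 'd'] -> ['c', 'b', 'd']
'b': index 1 in ['c', 'b', 'd'] -> ['b', 'c', 'd']
'b': index 0 in ['b', 'c', 'd'] -> ['b', 'c', 'd']
'b': index 0 in ['b', 'c', 'd'] -> ['b', 'c', 'd']
'd': index 2 in ['b', 'c', 'd'] -> ['d', 'b', 'c']
'b': index 1 in ['d', 'b', 'c'] -> ['b', 'd', 'c']
'c': index 2 in ['b', 'd', 'c'] -> ['c', 'b', 'd']
'c': index 0 in ['c', 'b', 'd'] -> ['c', 'b', 'd']


Output: [1, 1, 0, 0, 2, 1, 2, 0]


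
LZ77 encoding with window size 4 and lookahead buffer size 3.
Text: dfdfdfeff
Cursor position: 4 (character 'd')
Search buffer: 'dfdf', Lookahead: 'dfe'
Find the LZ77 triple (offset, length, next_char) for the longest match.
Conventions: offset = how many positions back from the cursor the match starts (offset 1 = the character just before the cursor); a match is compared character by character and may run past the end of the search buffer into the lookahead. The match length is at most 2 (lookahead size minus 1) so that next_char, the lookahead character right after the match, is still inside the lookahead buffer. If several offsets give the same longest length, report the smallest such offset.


Try each offset into the search buffer:
  offset=1 (pos 3, char 'f'): match length 0
  offset=2 (pos 2, char 'd'): match length 2
  offset=3 (pos 1, char 'f'): match length 0
  offset=4 (pos 0, char 'd'): match length 2
Longest match has length 2, found at offsets 2, 4; take the smallest, offset 2.
next_char = character at position 4 + 2 = 6 -> 'e'

Best match: offset=2, length=2 (matching 'df' starting at position 2)
LZ77 triple: (2, 2, 'e')


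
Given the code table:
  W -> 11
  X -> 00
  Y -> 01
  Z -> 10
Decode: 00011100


Decoding:
00 -> X
01 -> Y
11 -> W
00 -> X


Result: XYWX


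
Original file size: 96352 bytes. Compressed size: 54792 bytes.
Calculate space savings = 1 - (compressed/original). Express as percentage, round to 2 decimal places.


ratio = compressed/original = 54792/96352 = 0.568665
savings = 1 - ratio = 1 - 0.568665 = 0.431335
as a percentage: 0.431335 * 100 = 43.13%

Space savings = 1 - 54792/96352 = 43.13%


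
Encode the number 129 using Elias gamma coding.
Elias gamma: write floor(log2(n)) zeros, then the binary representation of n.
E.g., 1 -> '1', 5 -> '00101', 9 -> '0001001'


num_bits = floor(log2(129)) + 1 = 8
leading_zeros = num_bits - 1 = 7
binary(129) = 10000001

Elias gamma(129) = '0000000' + '10000001' = 000000010000001 (15 bits)


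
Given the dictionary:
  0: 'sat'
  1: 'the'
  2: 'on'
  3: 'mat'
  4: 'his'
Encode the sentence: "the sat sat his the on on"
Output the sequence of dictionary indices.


Look up each word in the dictionary:
  'the' -> 1
  'sat' -> 0
  'sat' -> 0
  'his' -> 4
  'the' -> 1
  'on' -> 2
  'on' -> 2

Encoded: [1, 0, 0, 4, 1, 2, 2]


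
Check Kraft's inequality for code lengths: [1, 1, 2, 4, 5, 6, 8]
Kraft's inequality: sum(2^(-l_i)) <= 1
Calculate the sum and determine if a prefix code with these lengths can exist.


Sum = 2^(-1) + 2^(-1) + 2^(-2) + 2^(-4) + 2^(-5) + 2^(-6) + 2^(-8)
    = 0.5 + 0.5 + 0.25 + 0.0625 + 0.03125 + 0.015625 + 0.00390625
    = 349/256 = 1.36328125
Since 1.36328125 > 1, Kraft's inequality is NOT satisfied.
A prefix code with these lengths CANNOT exist.

Kraft sum = 1.36328125. Not satisfied.


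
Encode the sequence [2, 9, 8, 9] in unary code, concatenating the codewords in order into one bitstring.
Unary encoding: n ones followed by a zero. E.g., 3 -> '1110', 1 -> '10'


Encode each number as n ones followed by a terminating 0:
  2 -> 110 (3 bits)
  9 -> 1111111110 (10 bits)
  8 -> 111111110 (9 bits)
  9 -> 1111111110 (10 bits)
Total length = 3 + 10 + 9 + 10 = 32 bits.

Unary([2, 9, 8, 9]) = 11011111111101111111101111111110 (32 bits)


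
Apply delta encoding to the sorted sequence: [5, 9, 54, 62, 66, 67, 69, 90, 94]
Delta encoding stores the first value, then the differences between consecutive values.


First value: 5
Deltas:
  9 - 5 = 4
  54 - 9 = 45
  62 - 54 = 8
  66 - 62 = 4
  67 - 66 = 1
  69 - 67 = 2
  90 - 69 = 21
  94 - 90 = 4


Delta encoded: [5, 4, 45, 8, 4, 1, 2, 21, 4]


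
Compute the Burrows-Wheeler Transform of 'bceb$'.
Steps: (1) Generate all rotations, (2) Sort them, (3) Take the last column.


Rotations (sorted):
  0: $bceb -> last char: b
  1: b$bce -> last char: e
  2: bceb$ -> last char: $
  3: ceb$b -> last char: b
  4: eb$bc -> last char: c


BWT = be$bc


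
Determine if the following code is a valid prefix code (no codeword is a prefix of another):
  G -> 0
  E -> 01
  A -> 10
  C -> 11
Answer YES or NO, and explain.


Checking each pair (does one codeword prefix another?):
  G='0' vs E='01': prefix -- VIOLATION

NO -- this is NOT a valid prefix code. G (0) is a prefix of E (01).


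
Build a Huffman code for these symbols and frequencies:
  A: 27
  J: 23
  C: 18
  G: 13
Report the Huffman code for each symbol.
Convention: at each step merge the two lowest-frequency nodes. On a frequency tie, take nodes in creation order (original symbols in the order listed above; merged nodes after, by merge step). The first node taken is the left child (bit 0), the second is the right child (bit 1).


Huffman tree construction:
Step 1: Merge G(13) + C(18) = 31
Step 2: Merge J(23) + A(27) = 50
Step 3: Merge (G+C)(31) + (J+A)(50) = 81
Read each symbol's code off the tree from the root (left child = 0, right child = 1).

Codes:
  A: 11 (length 2)
  J: 10 (length 2)
  C: 01 (length 2)
  G: 00 (length 2)
Average code length: 162/81 = 2.0000 bits/symbol


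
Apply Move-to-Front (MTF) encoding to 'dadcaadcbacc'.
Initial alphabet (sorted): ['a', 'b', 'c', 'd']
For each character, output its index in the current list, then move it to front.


MTF encoding:
'd': index 3 in ['a', 'b', 'c', 'd'] -> ['d', 'a', 'b', 'c']
'a': index 1 in ['d', 'a', 'b', 'c'] -> ['a', 'd', 'b', 'c']
'd': index 1 in ['a', 'd', 'b', 'c'] -> ['d', 'a', 'b', 'c']
'c': index 3 in ['d', 'a', 'b', 'c'] -> ['c', 'd', 'a', 'b']
'a': index 2 in ['c', 'd', 'a', 'b'] -> ['a', 'c', 'd', 'b']
'a': index 0 in ['a', 'c', 'd', 'b'] -> ['a', 'c', 'd', 'b']
'd': index 2 in ['a', 'c', 'd', 'b'] -> ['d', 'a', 'c', 'b']
'c': index 2 in ['d', 'a', 'c', 'b'] -> ['c', 'd', 'a', 'b']
'b': index 3 in ['c', 'd', 'a', 'b'] -> ['b', 'c', 'd', 'a']
'a': index 3 in ['b', 'c', 'd', 'a'] -> ['a', 'b', 'c', 'd']
'c': index 2 in ['a', 'b', 'c', 'd'] -> ['c', 'a', 'b', 'd']
'c': index 0 in ['c', 'a', 'b', 'd'] -> ['c', 'a', 'b', 'd']


Output: [3, 1, 1, 3, 2, 0, 2, 2, 3, 3, 2, 0]


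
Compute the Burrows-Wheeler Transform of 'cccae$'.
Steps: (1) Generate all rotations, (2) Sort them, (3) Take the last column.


Rotations (sorted):
  0: $cccae -> last char: e
  1: ae$ccc -> last char: c
  2: cae$cc -> last char: c
  3: ccae$c -> last char: c
  4: cccae$ -> last char: $
  5: e$ccca -> last char: a


BWT = eccc$a


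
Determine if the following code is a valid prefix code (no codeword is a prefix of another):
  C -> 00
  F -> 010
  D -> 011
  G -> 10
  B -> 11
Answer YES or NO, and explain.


Checking each pair (does one codeword prefix another?):
  C='00' vs F='010': no prefix
  C='00' vs D='011': no prefix
  C='00' vs G='10': no prefix
  C='00' vs B='11': no prefix
  F='010' vs C='00': no prefix
  F='010' vs D='011': no prefix
  F='010' vs G='10': no prefix
  F='010' vs B='11': no prefix
  D='011' vs C='00': no prefix
  D='011' vs F='010': no prefix
  D='011' vs G='10': no prefix
  D='011' vs B='11': no prefix
  G='10' vs C='00': no prefix
  G='10' vs F='010': no prefix
  G='10' vs D='011': no prefix
  G='10' vs B='11': no prefix
  B='11' vs C='00': no prefix
  B='11' vs F='010': no prefix
  B='11' vs D='011': no prefix
  B='11' vs G='10': no prefix
No violation found over all pairs.

YES -- this is a valid prefix code. No codeword is a prefix of any other codeword.


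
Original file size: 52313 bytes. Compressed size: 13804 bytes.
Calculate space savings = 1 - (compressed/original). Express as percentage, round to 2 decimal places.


ratio = compressed/original = 13804/52313 = 0.263873
savings = 1 - ratio = 1 - 0.263873 = 0.736127
as a percentage: 0.736127 * 100 = 73.61%

Space savings = 1 - 13804/52313 = 73.61%


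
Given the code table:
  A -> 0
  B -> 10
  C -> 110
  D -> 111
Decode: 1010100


Decoding:
10 -> B
10 -> B
10 -> B
0 -> A


Result: BBBA


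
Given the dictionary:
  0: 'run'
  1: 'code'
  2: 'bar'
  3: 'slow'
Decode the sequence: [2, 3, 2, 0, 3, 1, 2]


Look up each index in the dictionary:
  2 -> 'bar'
  3 -> 'slow'
  2 -> 'bar'
  0 -> 'run'
  3 -> 'slow'
  1 -> 'code'
  2 -> 'bar'

Decoded: "bar slow bar run slow code bar"


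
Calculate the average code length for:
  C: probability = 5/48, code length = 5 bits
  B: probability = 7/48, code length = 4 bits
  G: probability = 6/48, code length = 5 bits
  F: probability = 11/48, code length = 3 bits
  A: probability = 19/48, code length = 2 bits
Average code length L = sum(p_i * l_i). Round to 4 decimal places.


Weighted contributions p_i * l_i:
  C: (5/48) * 5 = 25/48
  B: (7/48) * 4 = 28/48
  G: (6/48) * 5 = 30/48
  F: (11/48) * 3 = 33/48
  A: (19/48) * 2 = 38/48
Sum = (25 + 28 + 30 + 33 + 38)/48 = 154/48

L = 154/48 = 3.2083 bits/symbol


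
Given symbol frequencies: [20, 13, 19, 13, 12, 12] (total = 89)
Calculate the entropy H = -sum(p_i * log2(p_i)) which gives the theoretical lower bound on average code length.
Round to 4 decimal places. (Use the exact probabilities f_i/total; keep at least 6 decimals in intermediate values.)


Per-symbol terms -p_i * log2(p_i) with p_i = f_i/89:
  p = 20/89 = 0.224719: log2(p) = -2.153805, -p*log2(p) = 0.484001
  p = 13/89 = 0.146067: log2(p) = -2.775294, -p*log2(p) = 0.405380
  p = 19/89 = 0.213483: log2(p) = -2.227806, -p*log2(p) = 0.475599
  p = 13/89 = 0.146067: log2(p) = -2.775294, -p*log2(p) = 0.405380
  p = 12/89 = 0.134831: log2(p) = -2.890771, -p*log2(p) = 0.389767
  p = 12/89 = 0.134831: log2(p) = -2.890771, -p*log2(p) = 0.389767
H = 0.484001 + 0.405380 + 0.475599 + 0.405380 + 0.389767 + 0.389767 = 2.549894

H = 2.5499 bits/symbol


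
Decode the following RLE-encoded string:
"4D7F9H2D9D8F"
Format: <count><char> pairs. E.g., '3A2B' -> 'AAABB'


Expanding each <count><char> pair:
  4D -> 'DDDD'
  7F -> 'FFFFFFF'
  9H -> 'HHHHHHHHH'
  2D -> 'DD'
  9D -> 'DDDDDDDDD'
  8F -> 'FFFFFFFF'

Decoded = DDDDFFFFFFFHHHHHHHHHDDDDDDDDDDDFFFFFFFF


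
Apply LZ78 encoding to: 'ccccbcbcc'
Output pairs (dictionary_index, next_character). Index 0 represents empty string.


LZ78 encoding steps:
Dictionary: {0: ''}
Step 1: w='' (idx 0), next='c' -> output (0, 'c'), add 'c' as idx 1
Step 2: w='c' (idx 1), next='c' -> output (1, 'c'), add 'cc' as idx 2
Step 3: w='c' (idx 1), next='b' -> output (1, 'b'), add 'cb' as idx 3
Step 4: w='cb' (idx 3), next='c' -> output (3, 'c'), add 'cbc' as idx 4
Step 5: w='c' (idx 1), end of input -> output (1, '')


Encoded: [(0, 'c'), (1, 'c'), (1, 'b'), (3, 'c'), (1, '')]


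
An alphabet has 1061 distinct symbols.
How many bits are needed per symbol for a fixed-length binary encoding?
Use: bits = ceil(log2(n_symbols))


log2(1061) = 10.0512
Bracket: 2^10 = 1024 < 1061 <= 2^11 = 2048
So ceil(log2(1061)) = 11

bits = ceil(log2(1061)) = ceil(10.0512) = 11 bits


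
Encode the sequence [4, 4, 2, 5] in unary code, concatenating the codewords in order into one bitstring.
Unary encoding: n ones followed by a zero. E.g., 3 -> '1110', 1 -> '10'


Encode each number as n ones followed by a terminating 0:
  4 -> 11110 (5 bits)
  4 -> 11110 (5 bits)
  2 -> 110 (3 bits)
  5 -> 111110 (6 bits)
Total length = 5 + 5 + 3 + 6 = 19 bits.

Unary([4, 4, 2, 5]) = 1111011110110111110 (19 bits)


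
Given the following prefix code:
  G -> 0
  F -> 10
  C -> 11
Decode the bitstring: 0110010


Decoding step by step:
Bits 0 -> G
Bits 11 -> C
Bits 0 -> G
Bits 0 -> G
Bits 10 -> F


Decoded message: GCGGF


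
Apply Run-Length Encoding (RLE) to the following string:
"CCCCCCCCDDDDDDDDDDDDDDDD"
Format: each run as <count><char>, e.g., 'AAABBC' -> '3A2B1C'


Scanning runs left to right:
  i=0: run of 'C' x 8 -> '8C'
  i=8: run of 'D' x 16 -> '16D'

RLE = 8C16D


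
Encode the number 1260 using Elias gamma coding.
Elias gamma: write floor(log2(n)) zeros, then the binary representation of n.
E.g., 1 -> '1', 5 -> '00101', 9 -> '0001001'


num_bits = floor(log2(1260)) + 1 = 11
leading_zeros = num_bits - 1 = 10
binary(1260) = 10011101100

Elias gamma(1260) = '0000000000' + '10011101100' = 000000000010011101100 (21 bits)


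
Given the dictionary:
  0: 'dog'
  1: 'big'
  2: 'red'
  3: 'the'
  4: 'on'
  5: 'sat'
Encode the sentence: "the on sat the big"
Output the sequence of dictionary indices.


Look up each word in the dictionary:
  'the' -> 3
  'on' -> 4
  'sat' -> 5
  'the' -> 3
  'big' -> 1

Encoded: [3, 4, 5, 3, 1]


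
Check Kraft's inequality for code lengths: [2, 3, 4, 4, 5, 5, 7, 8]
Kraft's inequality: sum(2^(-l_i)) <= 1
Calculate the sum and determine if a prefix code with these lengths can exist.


Sum = 2^(-2) + 2^(-3) + 2^(-4) + 2^(-4) + 2^(-5) + 2^(-5) + 2^(-7) + 2^(-8)
    = 0.25 + 0.125 + 0.0625 + 0.0625 + 0.03125 + 0.03125 + 0.0078125 + 0.00390625
    = 147/256 = 0.57421875
Since 0.57421875 <= 1, Kraft's inequality IS satisfied.
A prefix code with these lengths CAN exist.

Kraft sum = 0.57421875. Satisfied.


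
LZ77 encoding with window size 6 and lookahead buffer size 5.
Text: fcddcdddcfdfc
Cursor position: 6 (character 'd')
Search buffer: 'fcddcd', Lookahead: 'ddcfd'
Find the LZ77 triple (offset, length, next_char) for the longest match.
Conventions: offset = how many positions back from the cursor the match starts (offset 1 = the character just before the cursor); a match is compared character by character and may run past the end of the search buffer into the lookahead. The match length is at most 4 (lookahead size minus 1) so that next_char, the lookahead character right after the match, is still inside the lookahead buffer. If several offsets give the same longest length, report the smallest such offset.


Try each offset into the search buffer:
  offset=1 (pos 5, char 'd'): match length 2
  offset=2 (pos 4, char 'c'): match length 0
  offset=3 (pos 3, char 'd'): match length 1
  offset=4 (pos 2, char 'd'): match length 3
  offset=5 (pos 1, char 'c'): match length 0
  offset=6 (pos 0, char 'f'): match length 0
Longest match has length 3 at offset 4.
next_char = character at position 6 + 3 = 9 -> 'f'

Best match: offset=4, length=3 (matching 'ddc' starting at position 2)
LZ77 triple: (4, 3, 'f')


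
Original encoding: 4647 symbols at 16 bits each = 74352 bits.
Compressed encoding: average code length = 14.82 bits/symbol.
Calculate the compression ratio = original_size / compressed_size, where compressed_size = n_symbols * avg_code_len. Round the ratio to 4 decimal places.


original_size = n_symbols * orig_bits = 4647 * 16 = 74352 bits
compressed_size = n_symbols * avg_code_len = 4647 * 14.82 = 68868.54 bits
ratio = original_size / compressed_size = 74352 / 68868.54 = 1.0796

Compression ratio = 1.0796


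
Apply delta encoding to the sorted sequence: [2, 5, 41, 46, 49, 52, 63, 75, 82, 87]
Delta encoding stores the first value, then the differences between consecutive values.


First value: 2
Deltas:
  5 - 2 = 3
  41 - 5 = 36
  46 - 41 = 5
  49 - 46 = 3
  52 - 49 = 3
  63 - 52 = 11
  75 - 63 = 12
  82 - 75 = 7
  87 - 82 = 5


Delta encoded: [2, 3, 36, 5, 3, 3, 11, 12, 7, 5]


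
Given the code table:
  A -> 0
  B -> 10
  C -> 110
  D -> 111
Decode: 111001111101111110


Decoding:
111 -> D
0 -> A
0 -> A
111 -> D
110 -> C
111 -> D
111 -> D
0 -> A


Result: DAADCDDA


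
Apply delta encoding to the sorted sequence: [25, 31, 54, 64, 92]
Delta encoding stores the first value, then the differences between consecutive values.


First value: 25
Deltas:
  31 - 25 = 6
  54 - 31 = 23
  64 - 54 = 10
  92 - 64 = 28


Delta encoded: [25, 6, 23, 10, 28]


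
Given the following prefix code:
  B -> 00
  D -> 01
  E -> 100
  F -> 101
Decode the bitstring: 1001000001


Decoding step by step:
Bits 100 -> E
Bits 100 -> E
Bits 00 -> B
Bits 01 -> D


Decoded message: EEBD


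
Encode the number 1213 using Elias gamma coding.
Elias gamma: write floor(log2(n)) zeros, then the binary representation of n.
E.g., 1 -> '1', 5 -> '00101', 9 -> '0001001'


num_bits = floor(log2(1213)) + 1 = 11
leading_zeros = num_bits - 1 = 10
binary(1213) = 10010111101

Elias gamma(1213) = '0000000000' + '10010111101' = 000000000010010111101 (21 bits)


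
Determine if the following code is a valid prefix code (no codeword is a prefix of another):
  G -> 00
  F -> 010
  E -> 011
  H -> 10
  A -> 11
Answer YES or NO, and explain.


Checking each pair (does one codeword prefix another?):
  G='00' vs F='010': no prefix
  G='00' vs E='011': no prefix
  G='00' vs H='10': no prefix
  G='00' vs A='11': no prefix
  F='010' vs G='00': no prefix
  F='010' vs E='011': no prefix
  F='010' vs H='10': no prefix
  F='010' vs A='11': no prefix
  E='011' vs G='00': no prefix
  E='011' vs F='010': no prefix
  E='011' vs H='10': no prefix
  E='011' vs A='11': no prefix
  H='10' vs G='00': no prefix
  H='10' vs F='010': no prefix
  H='10' vs E='011': no prefix
  H='10' vs A='11': no prefix
  A='11' vs G='00': no prefix
  A='11' vs F='010': no prefix
  A='11' vs E='011': no prefix
  A='11' vs H='10': no prefix
No violation found over all pairs.

YES -- this is a valid prefix code. No codeword is a prefix of any other codeword.


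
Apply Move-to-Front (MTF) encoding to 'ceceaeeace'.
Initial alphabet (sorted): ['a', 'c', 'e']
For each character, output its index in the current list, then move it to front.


MTF encoding:
'c': index 1 in ['a', 'c', 'e'] -> ['c', 'a', 'e']
'e': index 2 in ['c', 'a', 'e'] -> ['e', 'c', 'a']
'c': index 1 in ['e', 'c', 'a'] -> ['c', 'e', 'a']
'e': index 1 in ['c', 'e', 'a'] -> ['e', 'c', 'a']
'a': index 2 in ['e', 'c', 'a'] -> ['a', 'e', 'c']
'e': index 1 in ['a', 'e', 'c'] -> ['e', 'a', 'c']
'e': index 0 in ['e', 'a', 'c'] -> ['e', 'a', 'c']
'a': index 1 in ['e', 'a', 'c'] -> ['a', 'e', 'c']
'c': index 2 in ['a', 'e', 'c'] -> ['c', 'a', 'e']
'e': index 2 in ['c', 'a', 'e'] -> ['e', 'c', 'a']


Output: [1, 2, 1, 1, 2, 1, 0, 1, 2, 2]
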